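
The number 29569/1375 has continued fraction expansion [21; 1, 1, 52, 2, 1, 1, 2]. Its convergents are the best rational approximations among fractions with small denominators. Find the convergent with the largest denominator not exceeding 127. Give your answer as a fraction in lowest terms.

a_0 = 21: 21/1  (≤ bound)
a_1 = 1: 22/1  (≤ bound)
a_2 = 1: 43/2  (≤ bound)
a_3 = 52: 2258/105  (≤ bound)
a_4 = 2: 4559/212  (> 127, stop)

2258/105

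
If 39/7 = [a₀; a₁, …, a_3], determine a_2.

1

Apply division with remainder until the remainder is 0:
⌊39/7⌋ = 5, remainder 4
⌊7/4⌋ = 1, remainder 3
⌊4/3⌋ = 1, remainder 1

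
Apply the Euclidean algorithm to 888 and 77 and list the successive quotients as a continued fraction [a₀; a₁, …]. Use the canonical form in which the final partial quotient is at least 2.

888 = 11·77 + 41, so a_0 = 11
77 = 1·41 + 36, so a_1 = 1
41 = 1·36 + 5, so a_2 = 1
36 = 7·5 + 1, so a_3 = 7
5 = 5·1 + 0, so a_4 = 5

[11; 1, 1, 7, 5]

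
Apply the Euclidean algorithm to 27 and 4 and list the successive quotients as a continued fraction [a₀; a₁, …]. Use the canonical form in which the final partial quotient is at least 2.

[6; 1, 3]

⌊27/4⌋ = 6, remainder 3
⌊4/3⌋ = 1, remainder 1
⌊3/1⌋ = 3, remainder 0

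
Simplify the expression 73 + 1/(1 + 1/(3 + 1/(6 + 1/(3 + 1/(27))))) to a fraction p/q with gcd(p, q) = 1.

159173/2158

Work from the innermost term outward:
Start with 27.
3 + 1/(27/1) = 3 + 1/27 = 82/27
6 + 1/(82/27) = 6 + 27/82 = 519/82
3 + 1/(519/82) = 3 + 82/519 = 1639/519
1 + 1/(1639/519) = 1 + 519/1639 = 2158/1639
73 + 1/(2158/1639) = 73 + 1639/2158 = 159173/2158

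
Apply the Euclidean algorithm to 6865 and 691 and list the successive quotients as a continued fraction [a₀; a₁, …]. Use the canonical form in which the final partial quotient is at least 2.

[9; 1, 14, 2, 1, 4, 3]

6865 ÷ 691 → quotient 9, remainder 646
691 ÷ 646 → quotient 1, remainder 45
646 ÷ 45 → quotient 14, remainder 16
45 ÷ 16 → quotient 2, remainder 13
16 ÷ 13 → quotient 1, remainder 3
13 ÷ 3 → quotient 4, remainder 1
3 ÷ 1 → quotient 3, remainder 0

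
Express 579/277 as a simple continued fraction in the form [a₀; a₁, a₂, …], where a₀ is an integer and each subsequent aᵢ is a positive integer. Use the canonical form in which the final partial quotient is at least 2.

579 = 2·277 + 25, so a_0 = 2
277 = 11·25 + 2, so a_1 = 11
25 = 12·2 + 1, so a_2 = 12
2 = 2·1 + 0, so a_3 = 2

[2; 11, 12, 2]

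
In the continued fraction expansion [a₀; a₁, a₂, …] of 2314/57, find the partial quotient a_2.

1

2314 = 40·57 + 34, so a_0 = 40
57 = 1·34 + 23, so a_1 = 1
34 = 1·23 + 11, so a_2 = 1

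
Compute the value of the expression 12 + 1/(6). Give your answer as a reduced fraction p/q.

73/6

Build up convergents one term at a time:
a_0 = 12: 12/1
a_1 = 6: 73/6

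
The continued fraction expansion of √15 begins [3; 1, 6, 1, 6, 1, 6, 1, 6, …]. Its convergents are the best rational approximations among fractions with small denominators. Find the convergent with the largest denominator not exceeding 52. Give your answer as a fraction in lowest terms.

List convergents until the denominator exceeds the bound:
a_0 = 3: 3/1  (≤ bound)
a_1 = 1: 4/1  (≤ bound)
a_2 = 6: 27/7  (≤ bound)
a_3 = 1: 31/8  (≤ bound)
a_4 = 6: 213/55  (> 52, stop)

31/8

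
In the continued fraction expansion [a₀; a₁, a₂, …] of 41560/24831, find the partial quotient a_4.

2

41560 ÷ 24831 → quotient 1, remainder 16729
24831 ÷ 16729 → quotient 1, remainder 8102
16729 ÷ 8102 → quotient 2, remainder 525
8102 ÷ 525 → quotient 15, remainder 227
525 ÷ 227 → quotient 2, remainder 71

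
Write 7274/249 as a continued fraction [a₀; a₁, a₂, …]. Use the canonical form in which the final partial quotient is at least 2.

Repeatedly divide and take the remainder:
7274 ÷ 249 → quotient 29, remainder 53
249 ÷ 53 → quotient 4, remainder 37
53 ÷ 37 → quotient 1, remainder 16
37 ÷ 16 → quotient 2, remainder 5
16 ÷ 5 → quotient 3, remainder 1
5 ÷ 1 → quotient 5, remainder 0

[29; 4, 1, 2, 3, 5]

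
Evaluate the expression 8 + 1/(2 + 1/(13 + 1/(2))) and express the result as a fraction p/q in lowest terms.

475/56

Build up convergents one term at a time:
a_0 = 8: 8/1
a_1 = 2: 17/2
a_2 = 13: 229/27
a_3 = 2: 475/56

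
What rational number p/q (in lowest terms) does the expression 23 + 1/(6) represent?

Start with 6.
23 + 1/(6/1) = 23 + 1/6 = 139/6

139/6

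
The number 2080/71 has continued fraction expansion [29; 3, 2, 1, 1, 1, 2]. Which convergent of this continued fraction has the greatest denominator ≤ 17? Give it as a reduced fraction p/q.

498/17

List convergents until the denominator exceeds the bound:
a_0 = 29: 29/1  (≤ bound)
a_1 = 3: 88/3  (≤ bound)
a_2 = 2: 205/7  (≤ bound)
a_3 = 1: 293/10  (≤ bound)
a_4 = 1: 498/17  (≤ bound)
a_5 = 1: 791/27  (> 17, stop)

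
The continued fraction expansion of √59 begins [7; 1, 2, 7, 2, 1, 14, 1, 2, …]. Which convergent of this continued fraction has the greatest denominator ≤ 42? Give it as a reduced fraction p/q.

List convergents until the denominator exceeds the bound:
a_0 = 7: 7/1  (≤ bound)
a_1 = 1: 8/1  (≤ bound)
a_2 = 2: 23/3  (≤ bound)
a_3 = 7: 169/22  (≤ bound)
a_4 = 2: 361/47  (> 42, stop)

169/22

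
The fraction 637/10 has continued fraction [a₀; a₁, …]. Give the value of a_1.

1

Repeatedly divide and take the remainder:
637 = 63·10 + 7, so a_0 = 63
10 = 1·7 + 3, so a_1 = 1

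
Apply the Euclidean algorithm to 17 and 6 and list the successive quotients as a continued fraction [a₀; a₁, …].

[2; 1, 5]

Repeatedly divide and take the remainder:
17 ÷ 6 → quotient 2, remainder 5
6 ÷ 5 → quotient 1, remainder 1
5 ÷ 1 → quotient 5, remainder 0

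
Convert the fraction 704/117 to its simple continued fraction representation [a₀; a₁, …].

Repeatedly divide and take the remainder:
⌊704/117⌋ = 6, remainder 2
⌊117/2⌋ = 58, remainder 1
⌊2/1⌋ = 2, remainder 0

[6; 58, 2]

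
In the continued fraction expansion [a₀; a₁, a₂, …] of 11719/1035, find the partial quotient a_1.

3

⌊11719/1035⌋ = 11, remainder 334
⌊1035/334⌋ = 3, remainder 33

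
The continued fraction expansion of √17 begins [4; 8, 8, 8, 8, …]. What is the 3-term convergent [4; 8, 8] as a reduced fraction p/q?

Start with 8.
8 + 1/(8/1) = 8 + 1/8 = 65/8
4 + 1/(65/8) = 4 + 8/65 = 268/65

268/65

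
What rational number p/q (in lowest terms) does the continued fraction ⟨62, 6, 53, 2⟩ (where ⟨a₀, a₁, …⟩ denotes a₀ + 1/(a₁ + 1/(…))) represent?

a_0 = 62: 62/1
a_1 = 6: 373/6
a_2 = 53: 19831/319
a_3 = 2: 40035/644

40035/644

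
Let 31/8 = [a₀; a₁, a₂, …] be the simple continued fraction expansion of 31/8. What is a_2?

Repeatedly divide and take the remainder:
31 = 3·8 + 7, so a_0 = 3
8 = 1·7 + 1, so a_1 = 1
7 = 7·1 + 0, so a_2 = 7

7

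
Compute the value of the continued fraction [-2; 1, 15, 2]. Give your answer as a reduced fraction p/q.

Start with 2.
15 + 1/(2/1) = 15 + 1/2 = 31/2
1 + 1/(31/2) = 1 + 2/31 = 33/31
-2 + 1/(33/31) = -2 + 31/33 = -35/33

-35/33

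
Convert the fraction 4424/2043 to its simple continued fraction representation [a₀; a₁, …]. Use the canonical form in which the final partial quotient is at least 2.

[2; 6, 22, 1, 1, 7]

4424 ÷ 2043 → quotient 2, remainder 338
2043 ÷ 338 → quotient 6, remainder 15
338 ÷ 15 → quotient 22, remainder 8
15 ÷ 8 → quotient 1, remainder 7
8 ÷ 7 → quotient 1, remainder 1
7 ÷ 1 → quotient 7, remainder 0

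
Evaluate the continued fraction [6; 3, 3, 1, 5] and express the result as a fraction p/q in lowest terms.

473/75

Start with 5.
1 + 1/(5/1) = 1 + 1/5 = 6/5
3 + 1/(6/5) = 3 + 5/6 = 23/6
3 + 1/(23/6) = 3 + 6/23 = 75/23
6 + 1/(75/23) = 6 + 23/75 = 473/75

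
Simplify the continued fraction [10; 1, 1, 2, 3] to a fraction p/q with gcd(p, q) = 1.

a_0 = 10: 10/1
a_1 = 1: 11/1
a_2 = 1: 21/2
a_3 = 2: 53/5
a_4 = 3: 180/17

180/17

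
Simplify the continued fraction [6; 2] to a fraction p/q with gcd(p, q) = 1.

13/2

Use the convergent recurrence hₖ = aₖ·hₖ₋₁ + hₖ₋₂ (and likewise for the denominators kₖ):
a_0 = 6: 6/1
a_1 = 2: 13/2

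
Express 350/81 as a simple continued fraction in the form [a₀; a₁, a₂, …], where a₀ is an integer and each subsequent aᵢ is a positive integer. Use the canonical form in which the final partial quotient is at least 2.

Apply division with remainder until the remainder is 0:
⌊350/81⌋ = 4, remainder 26
⌊81/26⌋ = 3, remainder 3
⌊26/3⌋ = 8, remainder 2
⌊3/2⌋ = 1, remainder 1
⌊2/1⌋ = 2, remainder 0

[4; 3, 8, 1, 2]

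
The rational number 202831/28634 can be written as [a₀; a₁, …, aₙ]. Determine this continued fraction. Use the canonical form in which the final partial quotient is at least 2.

[7; 11, 1, 28, 5, 2, 7]

202831 = 7·28634 + 2393, so a_0 = 7
28634 = 11·2393 + 2311, so a_1 = 11
2393 = 1·2311 + 82, so a_2 = 1
2311 = 28·82 + 15, so a_3 = 28
82 = 5·15 + 7, so a_4 = 5
15 = 2·7 + 1, so a_5 = 2
7 = 7·1 + 0, so a_6 = 7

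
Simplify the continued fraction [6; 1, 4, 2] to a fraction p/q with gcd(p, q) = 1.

a_0 = 6: 6/1
a_1 = 1: 7/1
a_2 = 4: 34/5
a_3 = 2: 75/11

75/11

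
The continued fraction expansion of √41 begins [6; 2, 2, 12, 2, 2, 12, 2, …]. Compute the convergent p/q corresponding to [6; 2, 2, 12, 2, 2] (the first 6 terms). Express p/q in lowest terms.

Start with 2.
2 + 1/(2/1) = 2 + 1/2 = 5/2
12 + 1/(5/2) = 12 + 2/5 = 62/5
2 + 1/(62/5) = 2 + 5/62 = 129/62
2 + 1/(129/62) = 2 + 62/129 = 320/129
6 + 1/(320/129) = 6 + 129/320 = 2049/320

2049/320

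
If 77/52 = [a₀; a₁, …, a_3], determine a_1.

2

Run the Euclidean algorithm, recording each quotient:
77 ÷ 52 → quotient 1, remainder 25
52 ÷ 25 → quotient 2, remainder 2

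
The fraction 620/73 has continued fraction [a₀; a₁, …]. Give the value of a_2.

36

⌊620/73⌋ = 8, remainder 36
⌊73/36⌋ = 2, remainder 1
⌊36/1⌋ = 36, remainder 0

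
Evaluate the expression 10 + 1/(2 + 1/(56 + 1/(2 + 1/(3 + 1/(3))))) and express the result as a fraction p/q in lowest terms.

Start with 3.
3 + 1/(3/1) = 3 + 1/3 = 10/3
2 + 1/(10/3) = 2 + 3/10 = 23/10
56 + 1/(23/10) = 56 + 10/23 = 1298/23
2 + 1/(1298/23) = 2 + 23/1298 = 2619/1298
10 + 1/(2619/1298) = 10 + 1298/2619 = 27488/2619

27488/2619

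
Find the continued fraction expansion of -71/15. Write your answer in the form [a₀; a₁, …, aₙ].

-71 = -5·15 + 4, so a_0 = -5
15 = 3·4 + 3, so a_1 = 3
4 = 1·3 + 1, so a_2 = 1
3 = 3·1 + 0, so a_3 = 3

[-5; 3, 1, 3]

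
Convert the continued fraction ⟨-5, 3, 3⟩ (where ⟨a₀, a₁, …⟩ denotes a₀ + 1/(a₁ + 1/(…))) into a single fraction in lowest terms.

-47/10

Start with 3.
3 + 1/(3/1) = 3 + 1/3 = 10/3
-5 + 1/(10/3) = -5 + 3/10 = -47/10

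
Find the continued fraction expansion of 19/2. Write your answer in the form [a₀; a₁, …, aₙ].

[9; 2]

19 ÷ 2 → quotient 9, remainder 1
2 ÷ 1 → quotient 2, remainder 0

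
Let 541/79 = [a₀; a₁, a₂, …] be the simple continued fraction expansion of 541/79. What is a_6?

2

Apply division with remainder until the remainder is 0:
541 = 6·79 + 67, so a_0 = 6
79 = 1·67 + 12, so a_1 = 1
67 = 5·12 + 7, so a_2 = 5
12 = 1·7 + 5, so a_3 = 1
7 = 1·5 + 2, so a_4 = 1
5 = 2·2 + 1, so a_5 = 2
2 = 2·1 + 0, so a_6 = 2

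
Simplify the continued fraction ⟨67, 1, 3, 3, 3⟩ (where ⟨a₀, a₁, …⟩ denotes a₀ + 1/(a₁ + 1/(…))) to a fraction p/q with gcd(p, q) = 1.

a_0 = 67: 67/1
a_1 = 1: 68/1
a_2 = 3: 271/4
a_3 = 3: 881/13
a_4 = 3: 2914/43

2914/43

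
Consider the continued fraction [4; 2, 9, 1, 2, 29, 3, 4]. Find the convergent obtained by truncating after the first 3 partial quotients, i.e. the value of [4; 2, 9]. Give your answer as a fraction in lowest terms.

Start with 9.
2 + 1/(9/1) = 2 + 1/9 = 19/9
4 + 1/(19/9) = 4 + 9/19 = 85/19

85/19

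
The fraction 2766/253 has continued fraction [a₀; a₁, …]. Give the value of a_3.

1

⌊2766/253⌋ = 10, remainder 236
⌊253/236⌋ = 1, remainder 17
⌊236/17⌋ = 13, remainder 15
⌊17/15⌋ = 1, remainder 2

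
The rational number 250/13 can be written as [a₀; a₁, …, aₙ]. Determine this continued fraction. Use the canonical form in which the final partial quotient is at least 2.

250 = 19·13 + 3, so a_0 = 19
13 = 4·3 + 1, so a_1 = 4
3 = 3·1 + 0, so a_2 = 3

[19; 4, 3]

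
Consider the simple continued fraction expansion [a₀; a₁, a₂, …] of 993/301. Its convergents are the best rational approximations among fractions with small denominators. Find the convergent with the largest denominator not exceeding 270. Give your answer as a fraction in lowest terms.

List convergents until the denominator exceeds the bound:
a_0 = 3: 3/1  (≤ bound)
a_1 = 3: 10/3  (≤ bound)
a_2 = 2: 23/7  (≤ bound)
a_3 = 1: 33/10  (≤ bound)
a_4 = 9: 320/97  (≤ bound)
a_5 = 3: 993/301  (> 270, stop)

320/97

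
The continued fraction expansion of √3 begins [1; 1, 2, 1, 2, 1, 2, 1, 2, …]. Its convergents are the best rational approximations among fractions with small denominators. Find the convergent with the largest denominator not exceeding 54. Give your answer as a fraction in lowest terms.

71/41

a_0 = 1: 1/1  (≤ bound)
a_1 = 1: 2/1  (≤ bound)
a_2 = 2: 5/3  (≤ bound)
a_3 = 1: 7/4  (≤ bound)
a_4 = 2: 19/11  (≤ bound)
a_5 = 1: 26/15  (≤ bound)
a_6 = 2: 71/41  (≤ bound)
a_7 = 1: 97/56  (> 54, stop)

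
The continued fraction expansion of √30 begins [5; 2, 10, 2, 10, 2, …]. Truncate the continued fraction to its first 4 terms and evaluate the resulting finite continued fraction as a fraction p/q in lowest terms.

a_0 = 5: 5/1
a_1 = 2: 11/2
a_2 = 10: 115/21
a_3 = 2: 241/44

241/44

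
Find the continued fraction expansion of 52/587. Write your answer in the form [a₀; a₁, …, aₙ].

[0; 11, 3, 2, 7]

⌊52/587⌋ = 0, remainder 52
⌊587/52⌋ = 11, remainder 15
⌊52/15⌋ = 3, remainder 7
⌊15/7⌋ = 2, remainder 1
⌊7/1⌋ = 7, remainder 0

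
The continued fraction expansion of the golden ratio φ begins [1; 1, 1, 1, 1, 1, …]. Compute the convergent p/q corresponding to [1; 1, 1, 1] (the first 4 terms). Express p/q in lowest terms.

Start with 1.
1 + 1/(1/1) = 1 + 1/1 = 2/1
1 + 1/(2/1) = 1 + 1/2 = 3/2
1 + 1/(3/2) = 1 + 2/3 = 5/3

5/3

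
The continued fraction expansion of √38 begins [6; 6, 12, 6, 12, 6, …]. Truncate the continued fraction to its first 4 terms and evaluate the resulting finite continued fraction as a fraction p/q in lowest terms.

2737/444

Use the convergent recurrence hₖ = aₖ·hₖ₋₁ + hₖ₋₂ (and likewise for the denominators kₖ):
a_0 = 6: 6/1
a_1 = 6: 37/6
a_2 = 12: 450/73
a_3 = 6: 2737/444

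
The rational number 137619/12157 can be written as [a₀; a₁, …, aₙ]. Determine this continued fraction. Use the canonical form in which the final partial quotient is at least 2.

Repeatedly divide and take the remainder:
137619 ÷ 12157 → quotient 11, remainder 3892
12157 ÷ 3892 → quotient 3, remainder 481
3892 ÷ 481 → quotient 8, remainder 44
481 ÷ 44 → quotient 10, remainder 41
44 ÷ 41 → quotient 1, remainder 3
41 ÷ 3 → quotient 13, remainder 2
3 ÷ 2 → quotient 1, remainder 1
2 ÷ 1 → quotient 2, remainder 0

[11; 3, 8, 10, 1, 13, 1, 2]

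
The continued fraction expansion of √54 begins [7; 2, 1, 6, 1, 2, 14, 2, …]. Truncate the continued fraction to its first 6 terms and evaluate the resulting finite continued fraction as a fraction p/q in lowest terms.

485/66

Compute successive convergents:
a_0 = 7: 7/1
a_1 = 2: 15/2
a_2 = 1: 22/3
a_3 = 6: 147/20
a_4 = 1: 169/23
a_5 = 2: 485/66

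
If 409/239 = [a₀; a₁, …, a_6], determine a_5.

409 = 1·239 + 170, so a_0 = 1
239 = 1·170 + 69, so a_1 = 1
170 = 2·69 + 32, so a_2 = 2
69 = 2·32 + 5, so a_3 = 2
32 = 6·5 + 2, so a_4 = 6
5 = 2·2 + 1, so a_5 = 2

2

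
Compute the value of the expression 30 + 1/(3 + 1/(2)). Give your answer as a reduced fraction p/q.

212/7

a_0 = 30: 30/1
a_1 = 3: 91/3
a_2 = 2: 212/7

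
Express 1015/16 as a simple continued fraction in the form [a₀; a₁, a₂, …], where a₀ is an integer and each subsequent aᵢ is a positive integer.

[63; 2, 3, 2]

Repeatedly divide and take the remainder:
⌊1015/16⌋ = 63, remainder 7
⌊16/7⌋ = 2, remainder 2
⌊7/2⌋ = 3, remainder 1
⌊2/1⌋ = 2, remainder 0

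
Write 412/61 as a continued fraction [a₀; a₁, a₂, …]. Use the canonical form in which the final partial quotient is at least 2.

[6; 1, 3, 15]

⌊412/61⌋ = 6, remainder 46
⌊61/46⌋ = 1, remainder 15
⌊46/15⌋ = 3, remainder 1
⌊15/1⌋ = 15, remainder 0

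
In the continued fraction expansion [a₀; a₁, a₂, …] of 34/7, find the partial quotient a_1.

⌊34/7⌋ = 4, remainder 6
⌊7/6⌋ = 1, remainder 1

1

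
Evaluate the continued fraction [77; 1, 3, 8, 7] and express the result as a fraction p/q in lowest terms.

Start with 7.
8 + 1/(7/1) = 8 + 1/7 = 57/7
3 + 1/(57/7) = 3 + 7/57 = 178/57
1 + 1/(178/57) = 1 + 57/178 = 235/178
77 + 1/(235/178) = 77 + 178/235 = 18273/235

18273/235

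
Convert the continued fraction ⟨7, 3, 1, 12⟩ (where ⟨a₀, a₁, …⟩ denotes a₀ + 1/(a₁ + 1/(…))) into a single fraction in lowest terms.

Start with 12.
1 + 1/(12/1) = 1 + 1/12 = 13/12
3 + 1/(13/12) = 3 + 12/13 = 51/13
7 + 1/(51/13) = 7 + 13/51 = 370/51

370/51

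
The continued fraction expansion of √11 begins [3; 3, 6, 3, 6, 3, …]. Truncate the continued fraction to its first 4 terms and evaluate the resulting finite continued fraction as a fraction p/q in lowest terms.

Starting at the tail and folding back:
Start with 3.
6 + 1/(3/1) = 6 + 1/3 = 19/3
3 + 1/(19/3) = 3 + 3/19 = 60/19
3 + 1/(60/19) = 3 + 19/60 = 199/60

199/60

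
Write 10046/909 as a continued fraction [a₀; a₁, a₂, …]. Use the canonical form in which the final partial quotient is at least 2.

[11; 19, 2, 1, 15]

Repeatedly divide and take the remainder:
10046 ÷ 909 → quotient 11, remainder 47
909 ÷ 47 → quotient 19, remainder 16
47 ÷ 16 → quotient 2, remainder 15
16 ÷ 15 → quotient 1, remainder 1
15 ÷ 1 → quotient 15, remainder 0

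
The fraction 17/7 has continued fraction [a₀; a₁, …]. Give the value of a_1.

2

Run the Euclidean algorithm, recording each quotient:
17 ÷ 7 → quotient 2, remainder 3
7 ÷ 3 → quotient 2, remainder 1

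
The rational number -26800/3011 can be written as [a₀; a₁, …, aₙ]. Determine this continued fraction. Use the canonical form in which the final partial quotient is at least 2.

[-9; 10, 14, 4, 5]

Repeatedly divide and take the remainder:
⌊-26800/3011⌋ = -9, remainder 299
⌊3011/299⌋ = 10, remainder 21
⌊299/21⌋ = 14, remainder 5
⌊21/5⌋ = 4, remainder 1
⌊5/1⌋ = 5, remainder 0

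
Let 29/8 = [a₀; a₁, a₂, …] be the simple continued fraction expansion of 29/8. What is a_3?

29 ÷ 8 → quotient 3, remainder 5
8 ÷ 5 → quotient 1, remainder 3
5 ÷ 3 → quotient 1, remainder 2
3 ÷ 2 → quotient 1, remainder 1

1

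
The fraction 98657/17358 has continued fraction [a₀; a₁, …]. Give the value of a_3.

Apply division with remainder until the remainder is 0:
⌊98657/17358⌋ = 5, remainder 11867
⌊17358/11867⌋ = 1, remainder 5491
⌊11867/5491⌋ = 2, remainder 885
⌊5491/885⌋ = 6, remainder 181

6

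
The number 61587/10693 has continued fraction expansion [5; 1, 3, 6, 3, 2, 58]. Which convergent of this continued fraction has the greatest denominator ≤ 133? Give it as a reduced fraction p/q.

a_0 = 5: 5/1  (≤ bound)
a_1 = 1: 6/1  (≤ bound)
a_2 = 3: 23/4  (≤ bound)
a_3 = 6: 144/25  (≤ bound)
a_4 = 3: 455/79  (≤ bound)
a_5 = 2: 1054/183  (> 133, stop)

455/79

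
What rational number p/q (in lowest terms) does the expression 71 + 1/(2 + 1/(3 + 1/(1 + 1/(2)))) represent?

a_0 = 71: 71/1
a_1 = 2: 143/2
a_2 = 3: 500/7
a_3 = 1: 643/9
a_4 = 2: 1786/25

1786/25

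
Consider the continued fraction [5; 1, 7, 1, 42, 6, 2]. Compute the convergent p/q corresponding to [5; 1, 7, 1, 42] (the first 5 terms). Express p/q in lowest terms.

2273/386

Start with 42.
1 + 1/(42/1) = 1 + 1/42 = 43/42
7 + 1/(43/42) = 7 + 42/43 = 343/43
1 + 1/(343/43) = 1 + 43/343 = 386/343
5 + 1/(386/343) = 5 + 343/386 = 2273/386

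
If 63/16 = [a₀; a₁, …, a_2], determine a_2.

63 = 3·16 + 15, so a_0 = 3
16 = 1·15 + 1, so a_1 = 1
15 = 15·1 + 0, so a_2 = 15

15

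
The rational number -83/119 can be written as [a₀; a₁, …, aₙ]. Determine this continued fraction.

-83 = -1·119 + 36, so a_0 = -1
119 = 3·36 + 11, so a_1 = 3
36 = 3·11 + 3, so a_2 = 3
11 = 3·3 + 2, so a_3 = 3
3 = 1·2 + 1, so a_4 = 1
2 = 2·1 + 0, so a_5 = 2

[-1; 3, 3, 3, 1, 2]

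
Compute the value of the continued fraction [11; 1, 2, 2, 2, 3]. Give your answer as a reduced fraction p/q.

Work from the innermost term outward:
Start with 3.
2 + 1/(3/1) = 2 + 1/3 = 7/3
2 + 1/(7/3) = 2 + 3/7 = 17/7
2 + 1/(17/7) = 2 + 7/17 = 41/17
1 + 1/(41/17) = 1 + 17/41 = 58/41
11 + 1/(58/41) = 11 + 41/58 = 679/58

679/58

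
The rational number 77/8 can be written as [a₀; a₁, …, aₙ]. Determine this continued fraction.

77 ÷ 8 → quotient 9, remainder 5
8 ÷ 5 → quotient 1, remainder 3
5 ÷ 3 → quotient 1, remainder 2
3 ÷ 2 → quotient 1, remainder 1
2 ÷ 1 → quotient 2, remainder 0

[9; 1, 1, 1, 2]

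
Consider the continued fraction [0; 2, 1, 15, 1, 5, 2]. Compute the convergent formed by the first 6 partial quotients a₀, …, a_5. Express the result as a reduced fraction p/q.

Starting at the tail and folding back:
Start with 5.
1 + 1/(5/1) = 1 + 1/5 = 6/5
15 + 1/(6/5) = 15 + 5/6 = 95/6
1 + 1/(95/6) = 1 + 6/95 = 101/95
2 + 1/(101/95) = 2 + 95/101 = 297/101
0 + 1/(297/101) = 0 + 101/297 = 101/297

101/297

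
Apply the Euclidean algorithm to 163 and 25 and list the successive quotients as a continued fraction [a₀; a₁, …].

[6; 1, 1, 12]

⌊163/25⌋ = 6, remainder 13
⌊25/13⌋ = 1, remainder 12
⌊13/12⌋ = 1, remainder 1
⌊12/1⌋ = 12, remainder 0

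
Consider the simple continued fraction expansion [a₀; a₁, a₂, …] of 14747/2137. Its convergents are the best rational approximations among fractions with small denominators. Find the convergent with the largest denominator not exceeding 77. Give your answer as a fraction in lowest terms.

a_0 = 6: 6/1  (≤ bound)
a_1 = 1: 7/1  (≤ bound)
a_2 = 9: 69/10  (≤ bound)
a_3 = 12: 835/121  (> 77, stop)

69/10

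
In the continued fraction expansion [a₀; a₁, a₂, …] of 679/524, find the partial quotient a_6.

2

Repeatedly divide and take the remainder:
679 = 1·524 + 155, so a_0 = 1
524 = 3·155 + 59, so a_1 = 3
155 = 2·59 + 37, so a_2 = 2
59 = 1·37 + 22, so a_3 = 1
37 = 1·22 + 15, so a_4 = 1
22 = 1·15 + 7, so a_5 = 1
15 = 2·7 + 1, so a_6 = 2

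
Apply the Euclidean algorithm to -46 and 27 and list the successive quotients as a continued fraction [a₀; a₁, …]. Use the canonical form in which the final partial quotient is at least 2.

Repeatedly divide and take the remainder:
-46 ÷ 27 → quotient -2, remainder 8
27 ÷ 8 → quotient 3, remainder 3
8 ÷ 3 → quotient 2, remainder 2
3 ÷ 2 → quotient 1, remainder 1
2 ÷ 1 → quotient 2, remainder 0

[-2; 3, 2, 1, 2]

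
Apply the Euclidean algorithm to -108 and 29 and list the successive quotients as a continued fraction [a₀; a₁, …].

Run the Euclidean algorithm, recording each quotient:
⌊-108/29⌋ = -4, remainder 8
⌊29/8⌋ = 3, remainder 5
⌊8/5⌋ = 1, remainder 3
⌊5/3⌋ = 1, remainder 2
⌊3/2⌋ = 1, remainder 1
⌊2/1⌋ = 2, remainder 0

[-4; 3, 1, 1, 1, 2]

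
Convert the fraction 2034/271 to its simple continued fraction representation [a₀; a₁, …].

2034 ÷ 271 → quotient 7, remainder 137
271 ÷ 137 → quotient 1, remainder 134
137 ÷ 134 → quotient 1, remainder 3
134 ÷ 3 → quotient 44, remainder 2
3 ÷ 2 → quotient 1, remainder 1
2 ÷ 1 → quotient 2, remainder 0

[7; 1, 1, 44, 1, 2]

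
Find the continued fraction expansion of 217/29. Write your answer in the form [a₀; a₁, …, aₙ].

[7; 2, 14]

217 ÷ 29 → quotient 7, remainder 14
29 ÷ 14 → quotient 2, remainder 1
14 ÷ 1 → quotient 14, remainder 0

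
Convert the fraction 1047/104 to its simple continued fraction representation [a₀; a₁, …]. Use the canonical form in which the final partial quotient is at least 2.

[10; 14, 1, 6]

1047 = 10·104 + 7, so a_0 = 10
104 = 14·7 + 6, so a_1 = 14
7 = 1·6 + 1, so a_2 = 1
6 = 6·1 + 0, so a_3 = 6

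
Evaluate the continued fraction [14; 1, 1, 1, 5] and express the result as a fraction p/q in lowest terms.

Start with 5.
1 + 1/(5/1) = 1 + 1/5 = 6/5
1 + 1/(6/5) = 1 + 5/6 = 11/6
1 + 1/(11/6) = 1 + 6/11 = 17/11
14 + 1/(17/11) = 14 + 11/17 = 249/17

249/17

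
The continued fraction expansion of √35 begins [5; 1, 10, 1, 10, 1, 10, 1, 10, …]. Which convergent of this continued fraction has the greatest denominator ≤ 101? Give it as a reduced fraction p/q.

71/12

List convergents until the denominator exceeds the bound:
a_0 = 5: 5/1  (≤ bound)
a_1 = 1: 6/1  (≤ bound)
a_2 = 10: 65/11  (≤ bound)
a_3 = 1: 71/12  (≤ bound)
a_4 = 10: 775/131  (> 101, stop)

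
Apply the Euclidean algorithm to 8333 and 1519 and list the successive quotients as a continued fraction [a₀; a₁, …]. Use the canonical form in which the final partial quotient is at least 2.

Repeatedly divide and take the remainder:
8333 = 5·1519 + 738, so a_0 = 5
1519 = 2·738 + 43, so a_1 = 2
738 = 17·43 + 7, so a_2 = 17
43 = 6·7 + 1, so a_3 = 6
7 = 7·1 + 0, so a_4 = 7

[5; 2, 17, 6, 7]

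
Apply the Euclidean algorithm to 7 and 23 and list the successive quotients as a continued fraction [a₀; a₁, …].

[0; 3, 3, 2]

7 ÷ 23 → quotient 0, remainder 7
23 ÷ 7 → quotient 3, remainder 2
7 ÷ 2 → quotient 3, remainder 1
2 ÷ 1 → quotient 2, remainder 0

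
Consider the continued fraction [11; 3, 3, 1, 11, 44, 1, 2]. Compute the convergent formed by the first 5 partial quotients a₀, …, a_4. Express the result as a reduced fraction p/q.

a_0 = 11: 11/1
a_1 = 3: 34/3
a_2 = 3: 113/10
a_3 = 1: 147/13
a_4 = 11: 1730/153

1730/153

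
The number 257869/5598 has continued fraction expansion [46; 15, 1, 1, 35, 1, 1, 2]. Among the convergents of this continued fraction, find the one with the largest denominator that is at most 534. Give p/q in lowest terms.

a_0 = 46: 46/1  (≤ bound)
a_1 = 15: 691/15  (≤ bound)
a_2 = 1: 737/16  (≤ bound)
a_3 = 1: 1428/31  (≤ bound)
a_4 = 35: 50717/1101  (> 534, stop)

1428/31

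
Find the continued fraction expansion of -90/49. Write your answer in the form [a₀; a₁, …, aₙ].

[-2; 6, 8]

-90 = -2·49 + 8, so a_0 = -2
49 = 6·8 + 1, so a_1 = 6
8 = 8·1 + 0, so a_2 = 8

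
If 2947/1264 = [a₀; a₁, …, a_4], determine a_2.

59

Apply division with remainder until the remainder is 0:
⌊2947/1264⌋ = 2, remainder 419
⌊1264/419⌋ = 3, remainder 7
⌊419/7⌋ = 59, remainder 6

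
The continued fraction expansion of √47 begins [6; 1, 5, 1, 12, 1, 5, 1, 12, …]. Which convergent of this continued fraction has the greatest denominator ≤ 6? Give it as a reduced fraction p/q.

a_0 = 6: 6/1  (≤ bound)
a_1 = 1: 7/1  (≤ bound)
a_2 = 5: 41/6  (≤ bound)
a_3 = 1: 48/7  (> 6, stop)

41/6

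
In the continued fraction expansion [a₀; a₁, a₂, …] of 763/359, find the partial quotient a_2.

Repeatedly divide and take the remainder:
763 = 2·359 + 45, so a_0 = 2
359 = 7·45 + 44, so a_1 = 7
45 = 1·44 + 1, so a_2 = 1

1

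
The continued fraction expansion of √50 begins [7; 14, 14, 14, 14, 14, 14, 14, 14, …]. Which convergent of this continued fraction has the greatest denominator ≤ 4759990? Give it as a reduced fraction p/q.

3880899/548842

List convergents until the denominator exceeds the bound:
a_0 = 7: 7/1  (≤ bound)
a_1 = 14: 99/14  (≤ bound)
a_2 = 14: 1393/197  (≤ bound)
a_3 = 14: 19601/2772  (≤ bound)
a_4 = 14: 275807/39005  (≤ bound)
a_5 = 14: 3880899/548842  (≤ bound)
a_6 = 14: 54608393/7722793  (> 4759990, stop)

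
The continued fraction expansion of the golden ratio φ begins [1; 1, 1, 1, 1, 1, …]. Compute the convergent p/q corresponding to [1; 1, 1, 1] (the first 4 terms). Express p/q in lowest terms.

5/3

a_0 = 1: 1/1
a_1 = 1: 2/1
a_2 = 1: 3/2
a_3 = 1: 5/3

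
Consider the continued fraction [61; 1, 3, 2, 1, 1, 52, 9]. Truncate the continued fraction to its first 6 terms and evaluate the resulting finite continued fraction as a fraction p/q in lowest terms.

Use the convergent recurrence hₖ = aₖ·hₖ₋₁ + hₖ₋₂ (and likewise for the denominators kₖ):
a_0 = 61: 61/1
a_1 = 1: 62/1
a_2 = 3: 247/4
a_3 = 2: 556/9
a_4 = 1: 803/13
a_5 = 1: 1359/22

1359/22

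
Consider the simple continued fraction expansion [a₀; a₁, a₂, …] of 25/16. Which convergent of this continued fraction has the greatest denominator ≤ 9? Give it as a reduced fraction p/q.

List convergents until the denominator exceeds the bound:
a_0 = 1: 1/1  (≤ bound)
a_1 = 1: 2/1  (≤ bound)
a_2 = 1: 3/2  (≤ bound)
a_3 = 3: 11/7  (≤ bound)
a_4 = 2: 25/16  (> 9, stop)

11/7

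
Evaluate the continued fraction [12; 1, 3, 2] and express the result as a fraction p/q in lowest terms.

Starting at the tail and folding back:
Start with 2.
3 + 1/(2/1) = 3 + 1/2 = 7/2
1 + 1/(7/2) = 1 + 2/7 = 9/7
12 + 1/(9/7) = 12 + 7/9 = 115/9

115/9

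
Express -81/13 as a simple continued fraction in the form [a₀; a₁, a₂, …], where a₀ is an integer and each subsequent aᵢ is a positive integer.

Repeatedly divide and take the remainder:
-81 ÷ 13 → quotient -7, remainder 10
13 ÷ 10 → quotient 1, remainder 3
10 ÷ 3 → quotient 3, remainder 1
3 ÷ 1 → quotient 3, remainder 0

[-7; 1, 3, 3]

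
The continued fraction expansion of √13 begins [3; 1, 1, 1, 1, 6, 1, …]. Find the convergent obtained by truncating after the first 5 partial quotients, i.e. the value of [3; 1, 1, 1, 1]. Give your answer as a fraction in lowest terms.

18/5

a_0 = 3: 3/1
a_1 = 1: 4/1
a_2 = 1: 7/2
a_3 = 1: 11/3
a_4 = 1: 18/5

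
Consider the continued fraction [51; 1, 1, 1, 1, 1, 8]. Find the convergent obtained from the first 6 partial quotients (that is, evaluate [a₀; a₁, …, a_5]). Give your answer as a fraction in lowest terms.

a_0 = 51: 51/1
a_1 = 1: 52/1
a_2 = 1: 103/2
a_3 = 1: 155/3
a_4 = 1: 258/5
a_5 = 1: 413/8

413/8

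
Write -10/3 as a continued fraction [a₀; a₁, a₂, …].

[-4; 1, 2]

-10 = -4·3 + 2, so a_0 = -4
3 = 1·2 + 1, so a_1 = 1
2 = 2·1 + 0, so a_2 = 2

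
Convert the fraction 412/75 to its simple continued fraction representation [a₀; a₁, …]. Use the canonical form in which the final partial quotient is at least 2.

Apply division with remainder until the remainder is 0:
⌊412/75⌋ = 5, remainder 37
⌊75/37⌋ = 2, remainder 1
⌊37/1⌋ = 37, remainder 0

[5; 2, 37]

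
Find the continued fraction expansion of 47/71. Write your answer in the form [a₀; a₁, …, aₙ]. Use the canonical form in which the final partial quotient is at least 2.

[0; 1, 1, 1, 23]

Apply division with remainder until the remainder is 0:
47 ÷ 71 → quotient 0, remainder 47
71 ÷ 47 → quotient 1, remainder 24
47 ÷ 24 → quotient 1, remainder 23
24 ÷ 23 → quotient 1, remainder 1
23 ÷ 1 → quotient 23, remainder 0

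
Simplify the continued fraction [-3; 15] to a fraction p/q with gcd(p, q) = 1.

Compute successive convergents:
a_0 = -3: -3/1
a_1 = 15: -44/15

-44/15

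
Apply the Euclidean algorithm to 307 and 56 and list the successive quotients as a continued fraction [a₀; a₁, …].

Repeatedly divide and take the remainder:
307 ÷ 56 → quotient 5, remainder 27
56 ÷ 27 → quotient 2, remainder 2
27 ÷ 2 → quotient 13, remainder 1
2 ÷ 1 → quotient 2, remainder 0

[5; 2, 13, 2]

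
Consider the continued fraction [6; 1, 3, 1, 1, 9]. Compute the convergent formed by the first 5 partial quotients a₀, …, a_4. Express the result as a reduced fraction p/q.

61/9

Start with 1.
1 + 1/(1/1) = 1 + 1/1 = 2/1
3 + 1/(2/1) = 3 + 1/2 = 7/2
1 + 1/(7/2) = 1 + 2/7 = 9/7
6 + 1/(9/7) = 6 + 7/9 = 61/9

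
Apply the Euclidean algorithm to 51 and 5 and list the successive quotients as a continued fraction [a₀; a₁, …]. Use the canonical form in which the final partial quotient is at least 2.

[10; 5]

Run the Euclidean algorithm, recording each quotient:
⌊51/5⌋ = 10, remainder 1
⌊5/1⌋ = 5, remainder 0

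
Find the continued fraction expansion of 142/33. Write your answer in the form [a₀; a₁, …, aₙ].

142 ÷ 33 → quotient 4, remainder 10
33 ÷ 10 → quotient 3, remainder 3
10 ÷ 3 → quotient 3, remainder 1
3 ÷ 1 → quotient 3, remainder 0

[4; 3, 3, 3]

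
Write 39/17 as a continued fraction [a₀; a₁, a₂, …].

[2; 3, 2, 2]

⌊39/17⌋ = 2, remainder 5
⌊17/5⌋ = 3, remainder 2
⌊5/2⌋ = 2, remainder 1
⌊2/1⌋ = 2, remainder 0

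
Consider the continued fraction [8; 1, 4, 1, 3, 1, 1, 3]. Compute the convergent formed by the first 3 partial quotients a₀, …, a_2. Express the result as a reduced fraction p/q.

Build up convergents one term at a time:
a_0 = 8: 8/1
a_1 = 1: 9/1
a_2 = 4: 44/5

44/5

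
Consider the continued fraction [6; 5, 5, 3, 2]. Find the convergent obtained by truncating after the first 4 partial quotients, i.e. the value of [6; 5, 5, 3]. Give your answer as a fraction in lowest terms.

514/83

Starting at the tail and folding back:
Start with 3.
5 + 1/(3/1) = 5 + 1/3 = 16/3
5 + 1/(16/3) = 5 + 3/16 = 83/16
6 + 1/(83/16) = 6 + 16/83 = 514/83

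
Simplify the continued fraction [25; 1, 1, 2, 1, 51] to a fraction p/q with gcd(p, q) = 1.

a_0 = 25: 25/1
a_1 = 1: 26/1
a_2 = 1: 51/2
a_3 = 2: 128/5
a_4 = 1: 179/7
a_5 = 51: 9257/362

9257/362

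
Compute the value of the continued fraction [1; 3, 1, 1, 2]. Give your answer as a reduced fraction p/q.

a_0 = 1: 1/1
a_1 = 3: 4/3
a_2 = 1: 5/4
a_3 = 1: 9/7
a_4 = 2: 23/18

23/18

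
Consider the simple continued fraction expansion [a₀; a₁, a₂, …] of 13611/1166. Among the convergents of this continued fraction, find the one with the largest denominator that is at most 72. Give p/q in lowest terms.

List convergents until the denominator exceeds the bound:
a_0 = 11: 11/1  (≤ bound)
a_1 = 1: 12/1  (≤ bound)
a_2 = 2: 35/3  (≤ bound)
a_3 = 16: 572/49  (≤ bound)
a_4 = 1: 607/52  (≤ bound)
a_5 = 1: 1179/101  (> 72, stop)

607/52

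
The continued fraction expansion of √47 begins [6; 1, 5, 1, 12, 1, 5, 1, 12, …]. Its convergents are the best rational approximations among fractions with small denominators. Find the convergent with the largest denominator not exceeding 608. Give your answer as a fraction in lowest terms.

3942/575

a_0 = 6: 6/1  (≤ bound)
a_1 = 1: 7/1  (≤ bound)
a_2 = 5: 41/6  (≤ bound)
a_3 = 1: 48/7  (≤ bound)
a_4 = 12: 617/90  (≤ bound)
a_5 = 1: 665/97  (≤ bound)
a_6 = 5: 3942/575  (≤ bound)
a_7 = 1: 4607/672  (> 608, stop)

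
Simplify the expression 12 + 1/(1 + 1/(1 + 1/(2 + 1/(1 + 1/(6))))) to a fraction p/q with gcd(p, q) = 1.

Start with 6.
1 + 1/(6/1) = 1 + 1/6 = 7/6
2 + 1/(7/6) = 2 + 6/7 = 20/7
1 + 1/(20/7) = 1 + 7/20 = 27/20
1 + 1/(27/20) = 1 + 20/27 = 47/27
12 + 1/(47/27) = 12 + 27/47 = 591/47

591/47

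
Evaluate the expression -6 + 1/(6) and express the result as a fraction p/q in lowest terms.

a_0 = -6: -6/1
a_1 = 6: -35/6

-35/6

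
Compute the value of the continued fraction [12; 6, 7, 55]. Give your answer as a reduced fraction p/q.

28838/2371

Use the convergent recurrence hₖ = aₖ·hₖ₋₁ + hₖ₋₂ (and likewise for the denominators kₖ):
a_0 = 12: 12/1
a_1 = 6: 73/6
a_2 = 7: 523/43
a_3 = 55: 28838/2371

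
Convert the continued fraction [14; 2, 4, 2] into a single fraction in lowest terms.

Start with 2.
4 + 1/(2/1) = 4 + 1/2 = 9/2
2 + 1/(9/2) = 2 + 2/9 = 20/9
14 + 1/(20/9) = 14 + 9/20 = 289/20

289/20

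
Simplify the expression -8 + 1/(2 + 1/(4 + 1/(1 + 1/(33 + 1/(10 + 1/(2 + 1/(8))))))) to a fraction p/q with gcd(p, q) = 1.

Starting at the tail and folding back:
Start with 8.
2 + 1/(8/1) = 2 + 1/8 = 17/8
10 + 1/(17/8) = 10 + 8/17 = 178/17
33 + 1/(178/17) = 33 + 17/178 = 5891/178
1 + 1/(5891/178) = 1 + 178/5891 = 6069/5891
4 + 1/(6069/5891) = 4 + 5891/6069 = 30167/6069
2 + 1/(30167/6069) = 2 + 6069/30167 = 66403/30167
-8 + 1/(66403/30167) = -8 + 30167/66403 = -501057/66403

-501057/66403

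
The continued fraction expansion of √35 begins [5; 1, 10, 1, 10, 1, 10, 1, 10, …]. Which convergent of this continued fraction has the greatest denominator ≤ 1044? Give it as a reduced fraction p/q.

a_0 = 5: 5/1  (≤ bound)
a_1 = 1: 6/1  (≤ bound)
a_2 = 10: 65/11  (≤ bound)
a_3 = 1: 71/12  (≤ bound)
a_4 = 10: 775/131  (≤ bound)
a_5 = 1: 846/143  (≤ bound)
a_6 = 10: 9235/1561  (> 1044, stop)

846/143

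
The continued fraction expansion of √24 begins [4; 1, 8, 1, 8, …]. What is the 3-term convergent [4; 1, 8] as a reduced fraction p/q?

a_0 = 4: 4/1
a_1 = 1: 5/1
a_2 = 8: 44/9

44/9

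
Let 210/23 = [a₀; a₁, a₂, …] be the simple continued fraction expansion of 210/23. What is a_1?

⌊210/23⌋ = 9, remainder 3
⌊23/3⌋ = 7, remainder 2

7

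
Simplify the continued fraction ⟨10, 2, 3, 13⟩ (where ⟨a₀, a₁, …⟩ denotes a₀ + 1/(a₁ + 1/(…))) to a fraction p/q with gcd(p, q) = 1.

970/93

Start with 13.
3 + 1/(13/1) = 3 + 1/13 = 40/13
2 + 1/(40/13) = 2 + 13/40 = 93/40
10 + 1/(93/40) = 10 + 40/93 = 970/93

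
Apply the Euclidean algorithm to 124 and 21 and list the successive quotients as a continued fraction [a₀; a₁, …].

Run the Euclidean algorithm, recording each quotient:
⌊124/21⌋ = 5, remainder 19
⌊21/19⌋ = 1, remainder 2
⌊19/2⌋ = 9, remainder 1
⌊2/1⌋ = 2, remainder 0

[5; 1, 9, 2]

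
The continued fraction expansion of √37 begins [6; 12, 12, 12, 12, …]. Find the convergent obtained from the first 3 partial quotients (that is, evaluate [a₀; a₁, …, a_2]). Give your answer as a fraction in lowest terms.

882/145

a_0 = 6: 6/1
a_1 = 12: 73/12
a_2 = 12: 882/145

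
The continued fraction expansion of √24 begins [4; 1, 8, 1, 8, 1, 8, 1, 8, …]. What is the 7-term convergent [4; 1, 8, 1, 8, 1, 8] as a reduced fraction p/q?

Start with 8.
1 + 1/(8/1) = 1 + 1/8 = 9/8
8 + 1/(9/8) = 8 + 8/9 = 80/9
1 + 1/(80/9) = 1 + 9/80 = 89/80
8 + 1/(89/80) = 8 + 80/89 = 792/89
1 + 1/(792/89) = 1 + 89/792 = 881/792
4 + 1/(881/792) = 4 + 792/881 = 4316/881

4316/881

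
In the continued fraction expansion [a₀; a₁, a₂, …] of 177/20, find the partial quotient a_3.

Run the Euclidean algorithm, recording each quotient:
177 = 8·20 + 17, so a_0 = 8
20 = 1·17 + 3, so a_1 = 1
17 = 5·3 + 2, so a_2 = 5
3 = 1·2 + 1, so a_3 = 1

1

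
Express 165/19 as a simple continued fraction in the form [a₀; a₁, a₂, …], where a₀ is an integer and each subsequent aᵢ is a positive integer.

[8; 1, 2, 6]

⌊165/19⌋ = 8, remainder 13
⌊19/13⌋ = 1, remainder 6
⌊13/6⌋ = 2, remainder 1
⌊6/1⌋ = 6, remainder 0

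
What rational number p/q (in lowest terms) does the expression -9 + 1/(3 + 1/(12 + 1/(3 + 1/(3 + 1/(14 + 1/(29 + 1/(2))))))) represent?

Use the convergent recurrence hₖ = aₖ·hₖ₋₁ + hₖ₋₂ (and likewise for the denominators kₖ):
a_0 = -9: -9/1
a_1 = 3: -26/3
a_2 = 12: -321/37
a_3 = 3: -989/114
a_4 = 3: -3288/379
a_5 = 14: -47021/5420
a_6 = 29: -1366897/157559
a_7 = 2: -2780815/320538

-2780815/320538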